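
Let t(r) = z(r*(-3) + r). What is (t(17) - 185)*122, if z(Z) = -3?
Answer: -22936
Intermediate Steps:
t(r) = -3
(t(17) - 185)*122 = (-3 - 185)*122 = -188*122 = -22936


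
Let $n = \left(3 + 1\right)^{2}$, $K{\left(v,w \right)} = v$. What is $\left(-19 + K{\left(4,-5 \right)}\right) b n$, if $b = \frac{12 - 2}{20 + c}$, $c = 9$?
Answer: $- \frac{2400}{29} \approx -82.759$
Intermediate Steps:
$n = 16$ ($n = 4^{2} = 16$)
$b = \frac{10}{29}$ ($b = \frac{12 - 2}{20 + 9} = \frac{10}{29} \approx 0.34483$)
$\left(-19 + K{\left(4,-5 \right)}\right) b n = \left(-19 + 4\right) \frac{10}{29} \cdot 16 = \left(-15\right) \frac{10}{29} \cdot 16 = \left(- \frac{150}{29}\right) 16 = - \frac{2400}{29}$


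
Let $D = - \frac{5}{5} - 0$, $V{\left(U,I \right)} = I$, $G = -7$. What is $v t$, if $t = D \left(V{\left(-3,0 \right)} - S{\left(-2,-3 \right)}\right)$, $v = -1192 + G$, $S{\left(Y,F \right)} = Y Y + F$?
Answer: $-1199$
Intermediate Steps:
$S{\left(Y,F \right)} = F + Y^{2}$ ($S{\left(Y,F \right)} = Y^{2} + F = F + Y^{2}$)
$v = -1199$ ($v = -1192 - 7 = -1199$)
$D = -1$ ($D = \left(-5\right) \frac{1}{5} + 0 = -1 + 0 = -1$)
$t = 1$ ($t = - (0 - \left(-3 + \left(-2\right)^{2}\right)) = - (0 - \left(-3 + 4\right)) = - (0 - 1) = \left(-1\right) \left(-1\right) = 1$)
$v t = \left(-1199\right) 1 = -1199$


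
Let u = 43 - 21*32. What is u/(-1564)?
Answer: 37/92 ≈ 0.40217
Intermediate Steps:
u = -629 (u = 43 - 672 = -629)
u/(-1564) = -629/(-1564) = -629*(-1/1564) = 37/92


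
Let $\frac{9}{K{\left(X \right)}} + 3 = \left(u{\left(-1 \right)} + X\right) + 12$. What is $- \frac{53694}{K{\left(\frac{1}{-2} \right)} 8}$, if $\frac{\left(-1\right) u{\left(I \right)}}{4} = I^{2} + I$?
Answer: $- \frac{50711}{8} \approx -6338.9$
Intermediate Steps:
$u{\left(I \right)} = - 4 I - 4 I^{2}$ ($u{\left(I \right)} = - 4 \left(I^{2} + I\right) = - 4 \left(I + I^{2}\right) = - 4 I - 4 I^{2}$)
$K{\left(X \right)} = \frac{9}{9 + X}$ ($K{\left(X \right)} = \frac{9}{-3 + \left(\left(\left(-4\right) \left(-1\right) \left(1 - 1\right) + X\right) + 12\right)} = \frac{9}{-3 + \left(\left(\left(-4\right) \left(-1\right) 0 + X\right) + 12\right)} = \frac{9}{-3 + \left(\left(0 + X\right) + 12\right)} = \frac{9}{-3 + \left(X + 12\right)} = \frac{9}{-3 + \left(12 + X\right)} = \frac{9}{9 + X}$)
$- \frac{53694}{K{\left(\frac{1}{-2} \right)} 8} = - \frac{53694}{\frac{9}{9 + \frac{1}{-2}} \cdot 8} = - \frac{53694}{\frac{9}{9 - \frac{1}{2}} \cdot 8} = - \frac{53694}{\frac{9}{\frac{17}{2}} \cdot 8} = - \frac{53694}{9 \cdot \frac{2}{17} \cdot 8} = - \frac{53694}{\frac{18}{17} \cdot 8} = - \frac{53694}{\frac{144}{17}} = \left(-53694\right) \frac{17}{144} = - \frac{50711}{8}$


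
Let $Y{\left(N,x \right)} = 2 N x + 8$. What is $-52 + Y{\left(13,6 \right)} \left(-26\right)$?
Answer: $-4316$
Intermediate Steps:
$Y{\left(N,x \right)} = 8 + 2 N x$ ($Y{\left(N,x \right)} = 2 N x + 8 = 8 + 2 N x$)
$-52 + Y{\left(13,6 \right)} \left(-26\right) = -52 + \left(8 + 2 \cdot 13 \cdot 6\right) \left(-26\right) = -52 + \left(8 + 156\right) \left(-26\right) = -52 + 164 \left(-26\right) = -52 - 4264 = -4316$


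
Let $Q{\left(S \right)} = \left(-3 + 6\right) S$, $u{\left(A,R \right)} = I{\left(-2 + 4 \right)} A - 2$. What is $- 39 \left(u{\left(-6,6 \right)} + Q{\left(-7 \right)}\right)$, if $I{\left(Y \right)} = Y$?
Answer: $1365$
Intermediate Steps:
$u{\left(A,R \right)} = -2 + 2 A$ ($u{\left(A,R \right)} = \left(-2 + 4\right) A - 2 = 2 A - 2 = -2 + 2 A$)
$Q{\left(S \right)} = 3 S$
$- 39 \left(u{\left(-6,6 \right)} + Q{\left(-7 \right)}\right) = - 39 \left(\left(-2 + 2 \left(-6\right)\right) + 3 \left(-7\right)\right) = - 39 \left(\left(-2 - 12\right) - 21\right) = - 39 \left(-14 - 21\right) = \left(-39\right) \left(-35\right) = 1365$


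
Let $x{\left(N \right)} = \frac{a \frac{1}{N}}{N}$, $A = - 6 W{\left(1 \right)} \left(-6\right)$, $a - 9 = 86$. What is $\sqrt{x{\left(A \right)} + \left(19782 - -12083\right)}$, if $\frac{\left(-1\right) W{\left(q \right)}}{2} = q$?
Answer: $\frac{\sqrt{165188255}}{72} \approx 178.51$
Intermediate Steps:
$a = 95$ ($a = 9 + 86 = 95$)
$W{\left(q \right)} = - 2 q$
$A = -72$ ($A = - 6 \left(\left(-2\right) 1\right) \left(-6\right) = \left(-6\right) \left(-2\right) \left(-6\right) = 12 \left(-6\right) = -72$)
$x{\left(N \right)} = \frac{95}{N^{2}}$ ($x{\left(N \right)} = \frac{95 \frac{1}{N}}{N} = \frac{95}{N^{2}}$)
$\sqrt{x{\left(A \right)} + \left(19782 - -12083\right)} = \sqrt{\frac{95}{5184} + \left(19782 - -12083\right)} = \sqrt{95 \cdot \frac{1}{5184} + \left(19782 + 12083\right)} = \sqrt{\frac{95}{5184} + 31865} = \sqrt{\frac{165188255}{5184}} = \frac{\sqrt{165188255}}{72}$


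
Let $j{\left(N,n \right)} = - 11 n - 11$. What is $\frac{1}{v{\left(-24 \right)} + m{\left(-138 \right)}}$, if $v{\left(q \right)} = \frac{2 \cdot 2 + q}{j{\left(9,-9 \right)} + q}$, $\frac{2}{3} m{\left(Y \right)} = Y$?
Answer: $- \frac{16}{3317} \approx -0.0048236$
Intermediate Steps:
$m{\left(Y \right)} = \frac{3 Y}{2}$
$j{\left(N,n \right)} = -11 - 11 n$
$v{\left(q \right)} = \frac{4 + q}{88 + q}$ ($v{\left(q \right)} = \frac{2 \cdot 2 + q}{\left(-11 - -99\right) + q} = \frac{4 + q}{\left(-11 + 99\right) + q} = \frac{4 + q}{88 + q}$)
$\frac{1}{v{\left(-24 \right)} + m{\left(-138 \right)}} = \frac{1}{\frac{4 - 24}{88 - 24} + \frac{3}{2} \left(-138\right)} = \frac{1}{\frac{1}{64} \left(-20\right) - 207} = \frac{1}{- \frac{5}{16} - 207} = \frac{1}{- \frac{3317}{16}} = - \frac{16}{3317}$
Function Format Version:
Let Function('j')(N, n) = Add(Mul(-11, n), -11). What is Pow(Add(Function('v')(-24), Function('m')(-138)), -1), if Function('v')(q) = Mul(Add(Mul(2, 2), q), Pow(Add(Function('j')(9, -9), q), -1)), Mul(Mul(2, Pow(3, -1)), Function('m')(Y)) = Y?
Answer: Rational(-16, 3317) ≈ -0.0048236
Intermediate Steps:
Function('m')(Y) = Mul(Rational(3, 2), Y)
Function('j')(N, n) = Add(-11, Mul(-11, n))
Function('v')(q) = Mul(Pow(Add(88, q), -1), Add(4, q)) (Function('v')(q) = Mul(Add(Mul(2, 2), q), Pow(Add(Add(-11, Mul(-11, -9)), q), -1)) = Mul(Add(4, q), Pow(Add(Add(-11, 99), q), -1)) = Mul(Add(4, q), Pow(Add(88, q), -1)) = Mul(Pow(Add(88, q), -1), Add(4, q)))
Pow(Add(Function('v')(-24), Function('m')(-138)), -1) = Pow(Add(Mul(Pow(Add(88, -24), -1), Add(4, -24)), Mul(Rational(3, 2), -138)), -1) = Pow(Add(Mul(Pow(64, -1), -20), -207), -1) = Pow(Add(Mul(Rational(1, 64), -20), -207), -1) = Pow(Add(Rational(-5, 16), -207), -1) = Pow(Rational(-3317, 16), -1) = Rational(-16, 3317)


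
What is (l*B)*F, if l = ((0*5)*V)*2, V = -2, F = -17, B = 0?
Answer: 0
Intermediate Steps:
l = 0 (l = ((0*5)*(-2))*2 = (0*(-2))*2 = 0*2 = 0)
(l*B)*F = (0*0)*(-17) = 0*(-17) = 0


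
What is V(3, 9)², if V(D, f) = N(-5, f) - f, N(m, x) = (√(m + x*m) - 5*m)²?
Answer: 195356 + 283000*I*√2 ≈ 1.9536e+5 + 4.0022e+5*I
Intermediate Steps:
N(m, x) = (√(m + m*x) - 5*m)²
V(D, f) = (-25 - √(-5 - 5*f))² - f (V(D, f) = (-√(-5*(1 + f)) + 5*(-5))² - f = (-√(-5 - 5*f) - 25)² - f = (-25 - √(-5 - 5*f))² - f)
V(3, 9)² = ((25 + √5*√(-1 - 1*9))² - 1*9)² = ((25 + √5*√(-1 - 9))² - 9)² = ((25 + √5*√(-10))² - 9)² = ((25 + √5*(I*√10))² - 9)² = ((25 + 5*I*√2)² - 9)² = (-9 + (25 + 5*I*√2)²)²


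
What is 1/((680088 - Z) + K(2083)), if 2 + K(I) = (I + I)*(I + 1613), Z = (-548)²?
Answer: 1/15777318 ≈ 6.3382e-8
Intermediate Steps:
Z = 300304
K(I) = -2 + 2*I*(1613 + I) (K(I) = -2 + (I + I)*(I + 1613) = -2 + (2*I)*(1613 + I) = -2 + 2*I*(1613 + I))
1/((680088 - Z) + K(2083)) = 1/((680088 - 1*300304) + (-2 + 2*2083² + 3226*2083)) = 1/((680088 - 300304) + (-2 + 2*4338889 + 6719758)) = 1/(379784 + (-2 + 8677778 + 6719758)) = 1/(379784 + 15397534) = 1/15777318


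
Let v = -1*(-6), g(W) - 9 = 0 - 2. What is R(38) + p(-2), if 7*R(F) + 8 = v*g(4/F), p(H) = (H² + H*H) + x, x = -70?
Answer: -400/7 ≈ -57.143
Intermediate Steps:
g(W) = 7 (g(W) = 9 + (0 - 2) = 9 - 2 = 7)
v = 6
p(H) = -70 + 2*H² (p(H) = (H² + H*H) - 70 = (H² + H²) - 70 = 2*H² - 70 = -70 + 2*H²)
R(F) = 34/7 (R(F) = -8/7 + (6*7)/7 = -8/7 + (⅐)*42 = -8/7 + 6 = 34/7)
R(38) + p(-2) = 34/7 + (-70 + 2*(-2)²) = 34/7 + (-70 + 2*4) = 34/7 + (-70 + 8) = 34/7 - 62 = -400/7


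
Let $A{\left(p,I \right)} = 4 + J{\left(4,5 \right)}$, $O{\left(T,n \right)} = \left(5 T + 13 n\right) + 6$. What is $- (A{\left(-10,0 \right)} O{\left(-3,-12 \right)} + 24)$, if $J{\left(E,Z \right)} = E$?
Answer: $1296$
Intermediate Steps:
$O{\left(T,n \right)} = 6 + 5 T + 13 n$
$A{\left(p,I \right)} = 8$ ($A{\left(p,I \right)} = 4 + 4 = 8$)
$- (A{\left(-10,0 \right)} O{\left(-3,-12 \right)} + 24) = - (8 \left(6 + 5 \left(-3\right) + 13 \left(-12\right)\right) + 24) = - (8 \left(6 - 15 - 156\right) + 24) = - (8 \left(-165\right) + 24) = - (-1320 + 24) = \left(-1\right) \left(-1296\right) = 1296$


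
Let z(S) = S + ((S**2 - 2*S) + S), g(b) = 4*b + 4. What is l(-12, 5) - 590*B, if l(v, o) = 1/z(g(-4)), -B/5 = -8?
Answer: -3398399/144 ≈ -23600.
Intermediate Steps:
B = 40 (B = -5*(-8) = 40)
g(b) = 4 + 4*b
z(S) = S**2 (z(S) = S + (S**2 - S) = S**2)
l(v, o) = 1/144 (l(v, o) = 1/((4 + 4*(-4))**2) = 1/((4 - 16)**2) = 1/((-12)**2) = 1/144)
l(-12, 5) - 590*B = 1/144 - 590*40 = 1/144 - 59*400 = 1/144 - 23600 = -3398399/144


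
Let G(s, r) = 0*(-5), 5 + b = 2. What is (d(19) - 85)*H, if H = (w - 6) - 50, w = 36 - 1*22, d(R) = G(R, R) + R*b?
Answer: 5964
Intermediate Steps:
b = -3 (b = -5 + 2 = -3)
G(s, r) = 0
d(R) = -3*R (d(R) = 0 + R*(-3) = 0 - 3*R = -3*R)
w = 14 (w = 36 - 22 = 14)
H = -42 (H = (14 - 6) - 50 = 8 - 50 = -42)
(d(19) - 85)*H = (-3*19 - 85)*(-42) = (-57 - 85)*(-42) = -142*(-42) = 5964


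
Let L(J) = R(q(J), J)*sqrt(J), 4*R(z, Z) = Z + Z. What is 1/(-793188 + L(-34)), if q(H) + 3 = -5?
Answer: I/(-793188*I + 17*sqrt(34)) ≈ -1.2607e-6 + 1.5756e-10*I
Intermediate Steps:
q(H) = -8 (q(H) = -3 - 5 = -8)
R(z, Z) = Z/2 (R(z, Z) = (Z + Z)/4 = (2*Z)/4 = Z/2)
L(J) = J**(3/2)/2 (L(J) = (J/2)*sqrt(J) = J**(3/2)/2)
1/(-793188 + L(-34)) = 1/(-793188 + (-34)**(3/2)/2) = 1/(-793188 + (-34*I*sqrt(34))/2) = 1/(-793188 - 17*I*sqrt(34))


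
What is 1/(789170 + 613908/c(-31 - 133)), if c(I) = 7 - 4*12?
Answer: 41/31742062 ≈ 1.2917e-6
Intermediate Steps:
c(I) = -41 (c(I) = 7 - 48 = -41)
1/(789170 + 613908/c(-31 - 133)) = 1/(789170 + 613908/(-41)) = 1/(789170 + 613908*(-1/41)) = 1/(789170 - 613908/41) = 1/(31742062/41) = 41/31742062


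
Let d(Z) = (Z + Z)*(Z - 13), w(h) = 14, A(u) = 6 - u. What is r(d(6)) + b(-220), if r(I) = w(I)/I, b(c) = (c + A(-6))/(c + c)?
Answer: 101/330 ≈ 0.30606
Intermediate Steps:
d(Z) = 2*Z*(-13 + Z) (d(Z) = (2*Z)*(-13 + Z) = 2*Z*(-13 + Z))
b(c) = (12 + c)/(2*c) (b(c) = (c + (6 - 1*(-6)))/(c + c) = (c + (6 + 6))/((2*c)) = (c + 12)*(1/(2*c)) = (12 + c)*(1/(2*c)) = (12 + c)/(2*c))
r(I) = 14/I
r(d(6)) + b(-220) = 14/((2*6*(-13 + 6))) + (½)*(12 - 220)/(-220) = 14/((2*6*(-7))) + (½)*(-1/220)*(-208) = 14/(-84) + 26/55 = 14*(-1/84) + 26/55 = -⅙ + 26/55 = 101/330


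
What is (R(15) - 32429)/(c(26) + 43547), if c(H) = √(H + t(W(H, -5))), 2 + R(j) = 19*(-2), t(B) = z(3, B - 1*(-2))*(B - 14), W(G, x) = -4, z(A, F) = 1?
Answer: -17897817/24004319 + 822*√2/24004319 ≈ -0.74556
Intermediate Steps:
t(B) = -14 + B (t(B) = 1*(B - 14) = 1*(-14 + B) = -14 + B)
R(j) = -40 (R(j) = -2 + 19*(-2) = -2 - 38 = -40)
c(H) = √(-18 + H) (c(H) = √(H + (-14 - 4)) = √(H - 18) = √(-18 + H))
(R(15) - 32429)/(c(26) + 43547) = (-40 - 32429)/(√(-18 + 26) + 43547) = -32469/(√8 + 43547) = -32469/(2*√2 + 43547) = -32469/(43547 + 2*√2)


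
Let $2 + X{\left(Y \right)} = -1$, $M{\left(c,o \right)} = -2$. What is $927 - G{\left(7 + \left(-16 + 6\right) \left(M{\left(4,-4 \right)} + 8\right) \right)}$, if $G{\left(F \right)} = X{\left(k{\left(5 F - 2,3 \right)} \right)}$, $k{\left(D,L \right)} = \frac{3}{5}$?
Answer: $930$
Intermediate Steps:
$k{\left(D,L \right)} = \frac{3}{5}$ ($k{\left(D,L \right)} = 3 \cdot \frac{1}{5} = \frac{3}{5}$)
$X{\left(Y \right)} = -3$ ($X{\left(Y \right)} = -2 - 1 = -3$)
$G{\left(F \right)} = -3$
$927 - G{\left(7 + \left(-16 + 6\right) \left(M{\left(4,-4 \right)} + 8\right) \right)} = 927 - -3 = 927 + 3 = 930$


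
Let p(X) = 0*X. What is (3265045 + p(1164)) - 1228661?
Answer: 2036384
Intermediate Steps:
p(X) = 0
(3265045 + p(1164)) - 1228661 = (3265045 + 0) - 1228661 = 3265045 - 1228661 = 2036384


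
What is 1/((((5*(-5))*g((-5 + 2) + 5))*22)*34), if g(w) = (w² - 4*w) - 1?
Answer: 1/93500 ≈ 1.0695e-5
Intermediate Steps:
g(w) = -1 + w² - 4*w
1/((((5*(-5))*g((-5 + 2) + 5))*22)*34) = 1/((((5*(-5))*(-1 + ((-5 + 2) + 5)² - 4*((-5 + 2) + 5)))*22)*34) = 1/((-25*(-1 + (-3 + 5)² - 4*(-3 + 5))*22)*34) = 1/((-25*(-1 + 2² - 4*2)*22)*34) = 1/((-25*(-1 + 4 - 8)*22)*34) = 1/((-25*(-5)*22)*34) = 1/((125*22)*34) = 1/(2750*34) = 1/93500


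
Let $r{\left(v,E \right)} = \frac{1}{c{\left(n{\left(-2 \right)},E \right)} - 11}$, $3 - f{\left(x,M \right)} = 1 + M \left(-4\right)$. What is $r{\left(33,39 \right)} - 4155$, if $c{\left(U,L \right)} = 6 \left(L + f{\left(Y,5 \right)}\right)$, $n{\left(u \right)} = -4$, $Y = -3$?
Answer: $- \frac{1475024}{355} \approx -4155.0$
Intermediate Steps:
$f{\left(x,M \right)} = 2 + 4 M$ ($f{\left(x,M \right)} = 3 - \left(1 + M \left(-4\right)\right) = 3 - \left(1 - 4 M\right) = 3 + \left(-1 + 4 M\right) = 2 + 4 M$)
$c{\left(U,L \right)} = 132 + 6 L$ ($c{\left(U,L \right)} = 6 \left(L + \left(2 + 4 \cdot 5\right)\right) = 6 \left(L + \left(2 + 20\right)\right) = 6 \left(L + 22\right) = 6 \left(22 + L\right) = 132 + 6 L$)
$r{\left(v,E \right)} = \frac{1}{121 + 6 E}$ ($r{\left(v,E \right)} = \frac{1}{\left(132 + 6 E\right) - 11} = \frac{1}{121 + 6 E}$)
$r{\left(33,39 \right)} - 4155 = \frac{1}{121 + 6 \cdot 39} - 4155 = \frac{1}{121 + 234} - 4155 = \frac{1}{355} - 4155 = - \frac{1475024}{355}$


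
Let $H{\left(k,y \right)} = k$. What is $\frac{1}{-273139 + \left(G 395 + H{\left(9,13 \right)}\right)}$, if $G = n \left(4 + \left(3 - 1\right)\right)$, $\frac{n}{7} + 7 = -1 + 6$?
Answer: $- \frac{1}{306310} \approx -3.2647 \cdot 10^{-6}$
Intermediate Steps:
$n = -14$ ($n = -49 + 7 \left(-1 + 6\right) = -49 + 7 \cdot 5 = -49 + 35 = -14$)
$G = -84$ ($G = - 14 \left(4 + \left(3 - 1\right)\right) = - 14 \left(4 + 2\right) = \left(-14\right) 6 = -84$)
$\frac{1}{-273139 + \left(G 395 + H{\left(9,13 \right)}\right)} = \frac{1}{-273139 + \left(\left(-84\right) 395 + 9\right)} = \frac{1}{-273139 + \left(-33180 + 9\right)} = \frac{1}{-273139 - 33171} = \frac{1}{-306310} = - \frac{1}{306310}$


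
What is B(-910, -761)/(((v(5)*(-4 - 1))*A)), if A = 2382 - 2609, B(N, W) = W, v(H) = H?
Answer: -761/5675 ≈ -0.13410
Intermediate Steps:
A = -227
B(-910, -761)/(((v(5)*(-4 - 1))*A)) = -761*(-1/(1135*(-4 - 1))) = -761/((5*(-5))*(-227)) = -761/((-25*(-227))) = -761/5675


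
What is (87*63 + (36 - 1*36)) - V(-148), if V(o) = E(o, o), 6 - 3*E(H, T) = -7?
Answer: 16430/3 ≈ 5476.7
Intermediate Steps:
E(H, T) = 13/3 (E(H, T) = 2 - 1/3*(-7) = 2 + 7/3 = 13/3)
V(o) = 13/3
(87*63 + (36 - 1*36)) - V(-148) = (87*63 + (36 - 1*36)) - 1*13/3 = (5481 + (36 - 36)) - 13/3 = (5481 + 0) - 13/3 = 5481 - 13/3 = 16430/3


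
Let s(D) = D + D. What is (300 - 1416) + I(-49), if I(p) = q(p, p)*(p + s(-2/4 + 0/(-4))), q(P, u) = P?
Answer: 1334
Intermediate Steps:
s(D) = 2*D
I(p) = p*(-1 + p) (I(p) = p*(p + 2*(-2/4 + 0/(-4))) = p*(p + 2*(-2*¼ + 0*(-¼))) = p*(p + 2*(-½ + 0)) = p*(p + 2*(-½)) = p*(p - 1) = p*(-1 + p))
(300 - 1416) + I(-49) = (300 - 1416) - 49*(-1 - 49) = -1116 - 49*(-50) = -1116 + 2450 = 1334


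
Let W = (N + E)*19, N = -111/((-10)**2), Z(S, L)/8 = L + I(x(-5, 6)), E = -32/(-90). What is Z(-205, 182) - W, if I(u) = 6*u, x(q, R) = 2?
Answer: 1409701/900 ≈ 1566.3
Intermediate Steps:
E = 16/45 (E = -32*(-1/90) = 16/45 ≈ 0.35556)
Z(S, L) = 96 + 8*L (Z(S, L) = 8*(L + 6*2) = 8*(L + 12) = 8*(12 + L) = 96 + 8*L)
N = -111/100 ≈ -1.1100
W = -12901/900 (W = (-111/100 + 16/45)*19 = -679/900*19 = -12901/900 ≈ -14.334)
Z(-205, 182) - W = (96 + 8*182) - 1*(-12901/900) = (96 + 1456) + 12901/900 = 1552 + 12901/900 = 1409701/900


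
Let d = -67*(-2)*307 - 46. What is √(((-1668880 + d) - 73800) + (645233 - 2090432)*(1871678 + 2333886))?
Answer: 2*I*√1519469647206 ≈ 2.4653e+6*I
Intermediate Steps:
d = 41092 (d = 134*307 - 46 = 41138 - 46 = 41092)
√(((-1668880 + d) - 73800) + (645233 - 2090432)*(1871678 + 2333886)) = √(((-1668880 + 41092) - 73800) + (645233 - 2090432)*(1871678 + 2333886)) = √((-1627788 - 73800) - 1445199*4205564) = √(-1701588 - 6077876887236) = √(-6077878588824) = 2*I*√1519469647206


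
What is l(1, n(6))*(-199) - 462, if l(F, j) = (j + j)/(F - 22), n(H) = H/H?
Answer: -9304/21 ≈ -443.05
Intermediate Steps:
n(H) = 1
l(F, j) = 2*j/(-22 + F) (l(F, j) = (2*j)/(-22 + F) = 2*j/(-22 + F))
l(1, n(6))*(-199) - 462 = (2*1/(-22 + 1))*(-199) - 462 = (2*1/(-21))*(-199) - 462 = (2*1*(-1/21))*(-199) - 462 = -2/21*(-199) - 462 = 398/21 - 462 = -9304/21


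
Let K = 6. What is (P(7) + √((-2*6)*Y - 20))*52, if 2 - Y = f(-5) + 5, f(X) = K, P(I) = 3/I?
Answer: 156/7 + 104*√22 ≈ 510.09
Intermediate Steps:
f(X) = 6
Y = -9 (Y = 2 - (6 + 5) = 2 - 1*11 = 2 - 11 = -9)
(P(7) + √((-2*6)*Y - 20))*52 = (3/7 + √(-2*6*(-9) - 20))*52 = (3*(⅐) + √(-12*(-9) - 20))*52 = (3/7 + √(108 - 20))*52 = (3/7 + √88)*52 = (3/7 + 2*√22)*52 = 156/7 + 104*√22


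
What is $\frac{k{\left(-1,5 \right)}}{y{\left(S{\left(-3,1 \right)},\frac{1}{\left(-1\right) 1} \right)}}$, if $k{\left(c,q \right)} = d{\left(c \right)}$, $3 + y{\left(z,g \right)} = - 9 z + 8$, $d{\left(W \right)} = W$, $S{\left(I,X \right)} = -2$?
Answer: $- \frac{1}{23} \approx -0.043478$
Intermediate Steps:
$y{\left(z,g \right)} = 5 - 9 z$ ($y{\left(z,g \right)} = -3 - \left(-8 + 9 z\right) = 5 - 9 z$)
$k{\left(c,q \right)} = c$
$\frac{k{\left(-1,5 \right)}}{y{\left(S{\left(-3,1 \right)},\frac{1}{\left(-1\right) 1} \right)}} = - \frac{1}{5 - -18} = - \frac{1}{5 + 18} = - \frac{1}{23}$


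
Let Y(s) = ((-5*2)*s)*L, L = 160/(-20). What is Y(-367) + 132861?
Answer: 103501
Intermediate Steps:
L = -8 (L = 160*(-1/20) = -8)
Y(s) = 80*s (Y(s) = ((-5*2)*s)*(-8) = -10*s*(-8) = 80*s)
Y(-367) + 132861 = 80*(-367) + 132861 = -29360 + 132861 = 103501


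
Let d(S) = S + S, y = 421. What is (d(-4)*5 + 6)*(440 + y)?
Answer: -29274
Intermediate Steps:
d(S) = 2*S
(d(-4)*5 + 6)*(440 + y) = ((2*(-4))*5 + 6)*(440 + 421) = (-8*5 + 6)*861 = (-40 + 6)*861 = -34*861 = -29274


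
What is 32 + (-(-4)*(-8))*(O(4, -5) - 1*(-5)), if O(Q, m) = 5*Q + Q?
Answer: -896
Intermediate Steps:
O(Q, m) = 6*Q
32 + (-(-4)*(-8))*(O(4, -5) - 1*(-5)) = 32 + (-(-4)*(-8))*(6*4 - 1*(-5)) = 32 + (-1*32)*(24 + 5) = 32 - 32*29 = 32 - 928 = -896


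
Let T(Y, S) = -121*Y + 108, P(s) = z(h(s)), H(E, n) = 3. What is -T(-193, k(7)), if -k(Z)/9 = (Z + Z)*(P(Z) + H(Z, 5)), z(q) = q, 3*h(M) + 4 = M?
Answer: -23461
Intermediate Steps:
h(M) = -4/3 + M/3
P(s) = -4/3 + s/3
k(Z) = -18*Z*(5/3 + Z/3) (k(Z) = -9*(Z + Z)*((-4/3 + Z/3) + 3) = -9*2*Z*(5/3 + Z/3) = -18*Z*(5/3 + Z/3))
T(Y, S) = 108 - 121*Y
-T(-193, k(7)) = -(108 - 121*(-193)) = -(108 + 23353) = -1*23461 = -23461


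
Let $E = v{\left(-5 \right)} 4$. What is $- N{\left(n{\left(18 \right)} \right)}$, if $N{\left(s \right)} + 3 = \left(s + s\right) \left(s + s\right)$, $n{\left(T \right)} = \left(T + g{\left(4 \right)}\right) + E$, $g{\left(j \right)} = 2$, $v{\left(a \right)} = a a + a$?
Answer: $-39997$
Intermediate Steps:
$v{\left(a \right)} = a + a^{2}$ ($v{\left(a \right)} = a^{2} + a = a + a^{2}$)
$E = 80$ ($E = - 5 \left(1 - 5\right) 4 = \left(-5\right) \left(-4\right) 4 = 20 \cdot 4 = 80$)
$n{\left(T \right)} = 82 + T$ ($n{\left(T \right)} = \left(T + 2\right) + 80 = \left(2 + T\right) + 80 = 82 + T$)
$N{\left(s \right)} = -3 + 4 s^{2}$ ($N{\left(s \right)} = -3 + \left(s + s\right) \left(s + s\right) = -3 + 2 s 2 s = -3 + 4 s^{2}$)
$- N{\left(n{\left(18 \right)} \right)} = - (-3 + 4 \left(82 + 18\right)^{2}) = - (-3 + 4 \cdot 100^{2}) = - (-3 + 4 \cdot 10000) = - (-3 + 40000) = \left(-1\right) 39997 = -39997$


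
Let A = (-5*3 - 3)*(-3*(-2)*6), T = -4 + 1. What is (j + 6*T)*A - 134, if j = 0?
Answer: 11530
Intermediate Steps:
T = -3
A = -648 (A = (-15 - 3)*(6*6) = -18*36 = -648)
(j + 6*T)*A - 134 = (0 + 6*(-3))*(-648) - 134 = (0 - 18)*(-648) - 134 = -18*(-648) - 134 = 11664 - 134 = 11530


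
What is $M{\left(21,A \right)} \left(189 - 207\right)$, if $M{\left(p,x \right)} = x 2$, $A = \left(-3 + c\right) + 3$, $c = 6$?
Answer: $-216$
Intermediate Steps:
$A = 6$ ($A = \left(-3 + 6\right) + 3 = 3 + 3 = 6$)
$M{\left(p,x \right)} = 2 x$
$M{\left(21,A \right)} \left(189 - 207\right) = 2 \cdot 6 \left(189 - 207\right) = 12 \left(-18\right) = -216$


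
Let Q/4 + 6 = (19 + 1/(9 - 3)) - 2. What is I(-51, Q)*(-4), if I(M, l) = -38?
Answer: 152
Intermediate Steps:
Q = 134/3 (Q = -24 + 4*((19 + 1/(9 - 3)) - 2) = -24 + 4*((19 + 1/6) - 2) = -24 + 4*((19 + ⅙) - 2) = -24 + 4*(115/6 - 2) = -24 + 4*(103/6) = -24 + 206/3 = 134/3 ≈ 44.667)
I(-51, Q)*(-4) = -38*(-4) = 152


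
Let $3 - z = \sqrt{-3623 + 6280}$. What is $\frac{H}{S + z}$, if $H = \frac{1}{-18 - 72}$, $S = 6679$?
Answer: $- \frac{3341}{2009091015} - \frac{\sqrt{2657}}{4018182030} \approx -1.6758 \cdot 10^{-6}$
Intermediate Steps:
$H = - \frac{1}{90}$ ($H = \frac{1}{-18 - 72} = \frac{1}{-90} = - \frac{1}{90} \approx -0.011111$)
$z = 3 - \sqrt{2657}$ ($z = 3 - \sqrt{-3623 + 6280} = 3 - \sqrt{2657} \approx -48.546$)
$\frac{H}{S + z} = - \frac{1}{90 \left(6679 + \left(3 - \sqrt{2657}\right)\right)} = - \frac{1}{90 \left(6682 - \sqrt{2657}\right)}$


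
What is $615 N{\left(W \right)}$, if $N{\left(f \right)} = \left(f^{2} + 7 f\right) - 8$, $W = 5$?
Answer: $31980$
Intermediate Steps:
$N{\left(f \right)} = -8 + f^{2} + 7 f$
$615 N{\left(W \right)} = 615 \left(-8 + 5^{2} + 7 \cdot 5\right) = 615 \left(-8 + 25 + 35\right) = 615 \cdot 52 = 31980$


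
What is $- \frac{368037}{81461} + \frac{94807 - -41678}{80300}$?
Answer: $- \frac{3687033303}{1308263660} \approx -2.8183$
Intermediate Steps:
$- \frac{368037}{81461} + \frac{94807 - -41678}{80300} = \left(-368037\right) \frac{1}{81461} + \left(94807 + 41678\right) \frac{1}{80300} = - \frac{368037}{81461} + 136485 \cdot \frac{1}{80300} = - \frac{368037}{81461} + \frac{27297}{16060} = - \frac{3687033303}{1308263660}$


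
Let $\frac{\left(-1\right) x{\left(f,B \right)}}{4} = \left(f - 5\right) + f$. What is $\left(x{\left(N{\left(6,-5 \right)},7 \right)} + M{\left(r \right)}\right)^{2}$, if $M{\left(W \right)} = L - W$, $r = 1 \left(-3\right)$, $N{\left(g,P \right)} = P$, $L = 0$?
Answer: $3969$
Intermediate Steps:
$r = -3$
$M{\left(W \right)} = - W$ ($M{\left(W \right)} = 0 - W = - W$)
$x{\left(f,B \right)} = 20 - 8 f$ ($x{\left(f,B \right)} = - 4 \left(\left(f - 5\right) + f\right) = - 4 \left(\left(-5 + f\right) + f\right) = - 4 \left(-5 + 2 f\right) = 20 - 8 f$)
$\left(x{\left(N{\left(6,-5 \right)},7 \right)} + M{\left(r \right)}\right)^{2} = \left(\left(20 - -40\right) - -3\right)^{2} = \left(\left(20 + 40\right) + 3\right)^{2} = \left(60 + 3\right)^{2} = 63^{2} = 3969$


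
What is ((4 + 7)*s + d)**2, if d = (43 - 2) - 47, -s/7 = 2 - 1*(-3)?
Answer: 152881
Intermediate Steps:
s = -35 (s = -7*(2 - 1*(-3)) = -7*(2 + 3) = -7*5 = -35)
d = -6 (d = 41 - 47 = -6)
((4 + 7)*s + d)**2 = ((4 + 7)*(-35) - 6)**2 = (11*(-35) - 6)**2 = (-385 - 6)**2 = (-391)**2 = 152881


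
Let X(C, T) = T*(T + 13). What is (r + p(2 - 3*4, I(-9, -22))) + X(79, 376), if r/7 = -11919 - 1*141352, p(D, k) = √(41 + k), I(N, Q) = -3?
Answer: -926633 + √38 ≈ -9.2663e+5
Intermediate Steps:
X(C, T) = T*(13 + T)
r = -1072897 (r = 7*(-11919 - 1*141352) = 7*(-11919 - 141352) = 7*(-153271) = -1072897)
(r + p(2 - 3*4, I(-9, -22))) + X(79, 376) = (-1072897 + √(41 - 3)) + 376*(13 + 376) = (-1072897 + √38) + 376*389 = (-1072897 + √38) + 146264 = -926633 + √38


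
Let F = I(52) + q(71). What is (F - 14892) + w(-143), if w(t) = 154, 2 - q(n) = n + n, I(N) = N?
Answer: -14826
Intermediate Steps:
q(n) = 2 - 2*n (q(n) = 2 - (n + n) = 2 - 2*n)
F = -88 (F = 52 + (2 - 2*71) = 52 + (2 - 142) = 52 - 140 = -88)
(F - 14892) + w(-143) = (-88 - 14892) + 154 = -14980 + 154 = -14826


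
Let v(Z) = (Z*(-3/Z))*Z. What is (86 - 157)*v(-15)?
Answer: -3195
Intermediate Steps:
v(Z) = -3*Z
(86 - 157)*v(-15) = (86 - 157)*(-3*(-15)) = -71*45 = -3195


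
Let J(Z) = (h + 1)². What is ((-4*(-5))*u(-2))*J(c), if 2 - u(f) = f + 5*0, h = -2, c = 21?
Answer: 80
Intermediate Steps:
J(Z) = 1 (J(Z) = (-2 + 1)² = (-1)² = 1)
u(f) = 2 - f (u(f) = 2 - (f + 5*0) = 2 - (f + 0) = 2 - f)
((-4*(-5))*u(-2))*J(c) = ((-4*(-5))*(2 - 1*(-2)))*1 = (20*(2 + 2))*1 = (20*4)*1 = 80*1 = 80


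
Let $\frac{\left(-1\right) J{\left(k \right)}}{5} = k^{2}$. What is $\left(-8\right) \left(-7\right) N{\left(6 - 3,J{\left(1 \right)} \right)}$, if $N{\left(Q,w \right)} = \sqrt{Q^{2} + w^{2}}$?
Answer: $56 \sqrt{34} \approx 326.53$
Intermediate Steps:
$J{\left(k \right)} = - 5 k^{2}$
$\left(-8\right) \left(-7\right) N{\left(6 - 3,J{\left(1 \right)} \right)} = \left(-8\right) \left(-7\right) \sqrt{\left(6 - 3\right)^{2} + \left(- 5 \cdot 1^{2}\right)^{2}} = 56 \sqrt{3^{2} + \left(\left(-5\right) 1\right)^{2}} = 56 \sqrt{9 + \left(-5\right)^{2}} = 56 \sqrt{9 + 25} = 56 \sqrt{34}$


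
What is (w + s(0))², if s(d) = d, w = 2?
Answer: 4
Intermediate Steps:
(w + s(0))² = (2 + 0)² = 2² = 4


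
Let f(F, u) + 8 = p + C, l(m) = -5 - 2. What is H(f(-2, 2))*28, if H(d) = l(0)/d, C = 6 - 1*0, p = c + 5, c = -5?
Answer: 98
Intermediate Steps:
p = 0 (p = -5 + 5 = 0)
C = 6 (C = 6 + 0 = 6)
l(m) = -7
f(F, u) = -2 (f(F, u) = -8 + (0 + 6) = -8 + 6 = -2)
H(d) = -7/d
H(f(-2, 2))*28 = -7/(-2)*28 = -7*(-½)*28 = (7/2)*28 = 98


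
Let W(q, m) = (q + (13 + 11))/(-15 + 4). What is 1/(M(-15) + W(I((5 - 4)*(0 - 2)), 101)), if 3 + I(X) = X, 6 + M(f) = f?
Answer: -11/250 ≈ -0.044000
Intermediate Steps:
M(f) = -6 + f
I(X) = -3 + X
W(q, m) = -24/11 - q/11 (W(q, m) = (q + 24)/(-11) = (24 + q)*(-1/11) = -24/11 - q/11)
1/(M(-15) + W(I((5 - 4)*(0 - 2)), 101)) = 1/((-6 - 15) + (-24/11 - (-3 + (5 - 4)*(0 - 2))/11)) = 1/(-21 + (-24/11 - (-3 + 1*(-2))/11)) = 1/(-21 + (-24/11 - (-3 - 2)/11)) = 1/(-21 + (-24/11 - 1/11*(-5))) = 1/(-21 + (-24/11 + 5/11)) = 1/(-21 - 19/11) = 1/(-250/11) = -11/250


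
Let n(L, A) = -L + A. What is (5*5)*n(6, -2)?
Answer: -200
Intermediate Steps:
n(L, A) = A - L
(5*5)*n(6, -2) = (5*5)*(-2 - 1*6) = 25*(-2 - 6) = 25*(-8) = -200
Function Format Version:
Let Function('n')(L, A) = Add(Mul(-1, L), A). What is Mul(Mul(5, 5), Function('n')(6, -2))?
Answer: -200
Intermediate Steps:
Function('n')(L, A) = Add(A, Mul(-1, L))
Mul(Mul(5, 5), Function('n')(6, -2)) = Mul(Mul(5, 5), Add(-2, Mul(-1, 6))) = Mul(25, Add(-2, -6)) = Mul(25, -8) = -200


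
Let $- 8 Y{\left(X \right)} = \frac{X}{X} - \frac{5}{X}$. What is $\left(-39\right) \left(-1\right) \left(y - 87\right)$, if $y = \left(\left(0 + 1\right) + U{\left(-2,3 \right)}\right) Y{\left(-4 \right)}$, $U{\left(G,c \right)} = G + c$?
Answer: $- \frac{54639}{16} \approx -3414.9$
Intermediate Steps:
$Y{\left(X \right)} = - \frac{1}{8} + \frac{5}{8 X}$ ($Y{\left(X \right)} = - \frac{\frac{X}{X} - \frac{5}{X}}{8} = - \frac{1 - \frac{5}{X}}{8} = - \frac{1}{8} + \frac{5}{8 X}$)
$y = - \frac{9}{16}$ ($y = \left(\left(0 + 1\right) + \left(-2 + 3\right)\right) \frac{5 - -4}{8 \left(-4\right)} = \left(1 + 1\right) \frac{1}{8} \left(- \frac{1}{4}\right) \left(5 + 4\right) = 2 \cdot \frac{1}{8} \left(- \frac{1}{4}\right) 9 = 2 \left(- \frac{9}{32}\right) = - \frac{9}{16} \approx -0.5625$)
$\left(-39\right) \left(-1\right) \left(y - 87\right) = \left(-39\right) \left(-1\right) \left(- \frac{9}{16} - 87\right) = 39 \left(- \frac{1401}{16}\right) = - \frac{54639}{16}$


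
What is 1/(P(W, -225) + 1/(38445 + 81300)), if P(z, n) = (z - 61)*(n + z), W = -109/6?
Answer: 478980/9220697629 ≈ 5.1946e-5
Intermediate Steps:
W = -109/6 (W = -109*1/6 = -109/6 ≈ -18.167)
P(z, n) = (-61 + z)*(n + z)
1/(P(W, -225) + 1/(38445 + 81300)) = 1/(((-109/6)**2 - 61*(-225) - 61*(-109/6) - 225*(-109/6)) + 1/(38445 + 81300)) = 1/((11881/36 + 13725 + 6649/6 + 8175/2) + 1/119745) = 1/(693025/36 + 1/119745) = 1/(9220697629/478980) = 478980/9220697629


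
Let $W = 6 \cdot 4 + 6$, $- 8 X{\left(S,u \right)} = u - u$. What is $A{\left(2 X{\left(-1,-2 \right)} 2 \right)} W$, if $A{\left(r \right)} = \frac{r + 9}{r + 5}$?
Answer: $54$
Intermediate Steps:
$X{\left(S,u \right)} = 0$ ($X{\left(S,u \right)} = - \frac{u - u}{8} = \left(- \frac{1}{8}\right) 0 = 0$)
$A{\left(r \right)} = \frac{9 + r}{5 + r}$
$W = 30$ ($W = 24 + 6 = 30$)
$A{\left(2 X{\left(-1,-2 \right)} 2 \right)} W = \frac{9 + 2 \cdot 0 \cdot 2}{5 + 2 \cdot 0 \cdot 2} \cdot 30 = \frac{9 + 0 \cdot 2}{5 + 0 \cdot 2} \cdot 30 = \frac{9 + 0}{5 + 0} \cdot 30 = \frac{1}{5} \cdot 9 \cdot 30 = \frac{9}{5} \cdot 30 = 54$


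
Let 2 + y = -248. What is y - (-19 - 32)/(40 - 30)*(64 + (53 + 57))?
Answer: 3187/5 ≈ 637.40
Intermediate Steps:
y = -250 (y = -2 - 248 = -250)
y - (-19 - 32)/(40 - 30)*(64 + (53 + 57)) = -250 - (-19 - 32)/(40 - 30)*(64 + (53 + 57)) = -250 - (-51/10)*(64 + 110) = -250 - (-51*⅒)*174 = -250 - (-51)*174/10 = -250 - 1*(-4437/5) = -250 + 4437/5 = 3187/5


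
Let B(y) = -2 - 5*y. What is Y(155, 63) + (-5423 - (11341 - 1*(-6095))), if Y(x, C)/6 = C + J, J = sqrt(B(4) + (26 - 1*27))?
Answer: -22481 + 6*I*sqrt(23) ≈ -22481.0 + 28.775*I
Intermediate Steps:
J = I*sqrt(23) (J = sqrt((-2 - 5*4) + (26 - 1*27)) = sqrt((-2 - 20) + (26 - 27)) = sqrt(-22 - 1) = sqrt(-23) = I*sqrt(23) ≈ 4.7958*I)
Y(x, C) = 6*C + 6*I*sqrt(23) (Y(x, C) = 6*(C + I*sqrt(23)) = 6*C + 6*I*sqrt(23))
Y(155, 63) + (-5423 - (11341 - 1*(-6095))) = (6*63 + 6*I*sqrt(23)) + (-5423 - (11341 - 1*(-6095))) = (378 + 6*I*sqrt(23)) + (-5423 - (11341 + 6095)) = (378 + 6*I*sqrt(23)) + (-5423 - 1*17436) = (378 + 6*I*sqrt(23)) + (-5423 - 17436) = (378 + 6*I*sqrt(23)) - 22859 = -22481 + 6*I*sqrt(23)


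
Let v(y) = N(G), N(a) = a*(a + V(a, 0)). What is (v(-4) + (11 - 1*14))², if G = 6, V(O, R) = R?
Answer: 1089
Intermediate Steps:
N(a) = a² (N(a) = a*(a + 0) = a*a = a²)
v(y) = 36 (v(y) = 6² = 36)
(v(-4) + (11 - 1*14))² = (36 + (11 - 1*14))² = (36 + (11 - 14))² = (36 - 3)² = 33² = 1089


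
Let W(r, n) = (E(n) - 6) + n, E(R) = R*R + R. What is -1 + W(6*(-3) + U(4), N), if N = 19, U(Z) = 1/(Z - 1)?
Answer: 392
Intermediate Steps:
U(Z) = 1/(-1 + Z)
E(R) = R + R² (E(R) = R² + R = R + R²)
W(r, n) = -6 + n + n*(1 + n) (W(r, n) = (n*(1 + n) - 6) + n = (-6 + n*(1 + n)) + n = -6 + n + n*(1 + n))
-1 + W(6*(-3) + U(4), N) = -1 + (-6 + 19 + 19*(1 + 19)) = -1 + (-6 + 19 + 19*20) = -1 + (-6 + 19 + 380) = -1 + 393 = 392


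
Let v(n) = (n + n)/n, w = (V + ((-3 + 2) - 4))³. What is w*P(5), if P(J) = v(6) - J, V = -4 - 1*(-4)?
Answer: 375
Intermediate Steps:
V = 0 (V = -4 + 4 = 0)
w = -125 (w = (0 + ((-3 + 2) - 4))³ = (0 + (-1 - 4))³ = (0 - 5)³ = (-5)³ = -125)
v(n) = 2 (v(n) = (2*n)/n = 2)
P(J) = 2 - J
w*P(5) = -125*(2 - 1*5) = -125*(2 - 5) = -125*(-3) = 375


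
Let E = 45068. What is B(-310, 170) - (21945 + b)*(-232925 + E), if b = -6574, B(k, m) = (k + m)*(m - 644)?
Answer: 2887616307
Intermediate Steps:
B(k, m) = (-644 + m)*(k + m) (B(k, m) = (k + m)*(-644 + m) = (-644 + m)*(k + m))
B(-310, 170) - (21945 + b)*(-232925 + E) = (170² - 644*(-310) - 644*170 - 310*170) - (21945 - 6574)*(-232925 + 45068) = (28900 + 199640 - 109480 - 52700) - 15371*(-187857) = 66360 - 1*(-2887549947) = 66360 + 2887549947 = 2887616307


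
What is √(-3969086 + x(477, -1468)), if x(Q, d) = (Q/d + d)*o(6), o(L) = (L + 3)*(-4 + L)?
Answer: I*√2152608136622/734 ≈ 1998.9*I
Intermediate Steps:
o(L) = (-4 + L)*(3 + L) (o(L) = (3 + L)*(-4 + L) = (-4 + L)*(3 + L))
x(Q, d) = 18*d + 18*Q/d (x(Q, d) = (Q/d + d)*(-12 + 6² - 1*6) = (d + Q/d)*(-12 + 36 - 6) = (d + Q/d)*18 = 18*d + 18*Q/d)
√(-3969086 + x(477, -1468)) = √(-3969086 + (18*(-1468) + 18*477/(-1468))) = √(-3969086 + (-26424 + 18*477*(-1/1468))) = √(-3969086 + (-26424 - 4293/734)) = √(-3969086 - 19399509/734) = √(-2932708633/734) = I*√2152608136622/734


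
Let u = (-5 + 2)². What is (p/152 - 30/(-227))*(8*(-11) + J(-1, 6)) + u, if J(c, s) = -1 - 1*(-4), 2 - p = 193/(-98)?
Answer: -15058027/3381392 ≈ -4.4532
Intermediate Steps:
p = 389/98 (p = 2 - 193/(-98) = 2 - 193*(-1)/98 = 2 - 1*(-193/98) = 2 + 193/98 = 389/98 ≈ 3.9694)
J(c, s) = 3 (J(c, s) = -1 + 4 = 3)
u = 9 (u = (-3)² = 9)
(p/152 - 30/(-227))*(8*(-11) + J(-1, 6)) + u = ((389/98)/152 - 30/(-227))*(8*(-11) + 3) + 9 = ((389/98)*(1/152) - 30*(-1/227))*(-88 + 3) + 9 = (389/14896 + 30/227)*(-85) + 9 = (535183/3381392)*(-85) + 9 = -45490555/3381392 + 9 = -15058027/3381392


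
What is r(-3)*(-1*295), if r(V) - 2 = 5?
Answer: -2065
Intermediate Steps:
r(V) = 7 (r(V) = 2 + 5 = 7)
r(-3)*(-1*295) = 7*(-1*295) = 7*(-295) = -2065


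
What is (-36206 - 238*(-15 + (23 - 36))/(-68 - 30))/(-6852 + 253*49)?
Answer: -36274/5545 ≈ -6.5417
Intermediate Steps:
(-36206 - 238*(-15 + (23 - 36))/(-68 - 30))/(-6852 + 253*49) = (-36206 - 238*(-15 - 13)/(-98))/(-6852 + 12397) = (-36206 - (-6664)*(-1)/98)/5545 = (-36206 - 238*2/7)*(1/5545) = (-36206 - 68)*(1/5545) = -36274*1/5545 = -36274/5545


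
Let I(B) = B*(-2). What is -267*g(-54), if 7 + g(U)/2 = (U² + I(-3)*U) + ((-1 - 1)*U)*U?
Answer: 1733898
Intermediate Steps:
I(B) = -2*B
g(U) = -14 - 2*U² + 12*U (g(U) = -14 + 2*((U² + (-2*(-3))*U) + ((-1 - 1)*U)*U) = -14 + 2*((U² + 6*U) + (-2*U)*U) = -14 + 2*((U² + 6*U) - 2*U²) = -14 + 2*(-U² + 6*U) = -14 + (-2*U² + 12*U) = -14 - 2*U² + 12*U)
-267*g(-54) = -267*(-14 - 2*(-54)² + 12*(-54)) = -267*(-14 - 2*2916 - 648) = -267*(-14 - 5832 - 648) = -267*(-6494) = 1733898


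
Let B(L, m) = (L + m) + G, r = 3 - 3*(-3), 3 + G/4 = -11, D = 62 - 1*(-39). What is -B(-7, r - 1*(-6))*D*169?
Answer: 768105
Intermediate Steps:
D = 101 (D = 62 + 39 = 101)
G = -56 (G = -12 + 4*(-11) = -12 - 44 = -56)
r = 12 (r = 3 + 9 = 12)
B(L, m) = -56 + L + m (B(L, m) = (L + m) - 56 = -56 + L + m)
-B(-7, r - 1*(-6))*D*169 = -(-56 - 7 + (12 - 1*(-6)))*101*169 = -(-56 - 7 + (12 + 6))*101*169 = -(-56 - 7 + 18)*101*169 = -(-45*101)*169 = -(-4545)*169 = -1*(-768105) = 768105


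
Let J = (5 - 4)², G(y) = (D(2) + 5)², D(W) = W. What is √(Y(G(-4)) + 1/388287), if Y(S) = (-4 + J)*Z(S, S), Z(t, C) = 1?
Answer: 2*I*√12563888745/129429 ≈ 1.732*I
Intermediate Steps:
G(y) = 49 (G(y) = (2 + 5)² = 7² = 49)
J = 1 (J = 1² = 1)
Y(S) = -3 (Y(S) = (-4 + 1)*1 = -3*1 = -3)
√(Y(G(-4)) + 1/388287) = √(-3 + 1/388287) = √(-1164860/388287) = 2*I*√12563888745/129429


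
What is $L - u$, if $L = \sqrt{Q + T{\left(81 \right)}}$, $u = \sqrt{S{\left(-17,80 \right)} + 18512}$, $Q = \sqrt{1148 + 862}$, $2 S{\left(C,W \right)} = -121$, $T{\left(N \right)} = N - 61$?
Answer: $\sqrt{20 + \sqrt{2010}} - \frac{\sqrt{73806}}{2} \approx -127.78$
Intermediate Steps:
$T{\left(N \right)} = -61 + N$
$S{\left(C,W \right)} = - \frac{121}{2}$ ($S{\left(C,W \right)} = \frac{1}{2} \left(-121\right) = - \frac{121}{2}$)
$Q = \sqrt{2010} \approx 44.833$
$u = \frac{\sqrt{73806}}{2}$ ($u = \sqrt{- \frac{121}{2} + 18512} = \sqrt{\frac{36903}{2}} = \frac{\sqrt{73806}}{2} \approx 135.84$)
$L = \sqrt{20 + \sqrt{2010}}$ ($L = \sqrt{\sqrt{2010} + \left(-61 + 81\right)} = \sqrt{\sqrt{2010} + 20} = \sqrt{20 + \sqrt{2010}} \approx 8.0519$)
$L - u = \sqrt{20 + \sqrt{2010}} - \frac{\sqrt{73806}}{2}$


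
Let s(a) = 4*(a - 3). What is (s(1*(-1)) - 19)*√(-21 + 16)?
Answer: -35*I*√5 ≈ -78.262*I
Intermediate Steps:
s(a) = -12 + 4*a (s(a) = 4*(-3 + a) = -12 + 4*a)
(s(1*(-1)) - 19)*√(-21 + 16) = ((-12 + 4*(1*(-1))) - 19)*√(-21 + 16) = ((-12 + 4*(-1)) - 19)*√(-5) = ((-12 - 4) - 19)*(I*√5) = (-16 - 19)*(I*√5) = -35*I*√5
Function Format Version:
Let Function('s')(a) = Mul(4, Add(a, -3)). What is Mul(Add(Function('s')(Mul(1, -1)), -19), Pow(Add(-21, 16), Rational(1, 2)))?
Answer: Mul(-35, I, Pow(5, Rational(1, 2))) ≈ Mul(-78.262, I)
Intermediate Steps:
Function('s')(a) = Add(-12, Mul(4, a)) (Function('s')(a) = Mul(4, Add(-3, a)) = Add(-12, Mul(4, a)))
Mul(Add(Function('s')(Mul(1, -1)), -19), Pow(Add(-21, 16), Rational(1, 2))) = Mul(Add(Add(-12, Mul(4, Mul(1, -1))), -19), Pow(Add(-21, 16), Rational(1, 2))) = Mul(Add(Add(-12, Mul(4, -1)), -19), Pow(-5, Rational(1, 2))) = Mul(Add(Add(-12, -4), -19), Mul(I, Pow(5, Rational(1, 2)))) = Mul(Add(-16, -19), Mul(I, Pow(5, Rational(1, 2)))) = Mul(-35, Mul(I, Pow(5, Rational(1, 2)))) = Mul(-35, I, Pow(5, Rational(1, 2)))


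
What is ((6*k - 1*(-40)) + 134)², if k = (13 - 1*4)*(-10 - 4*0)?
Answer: 133956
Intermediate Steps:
k = -90 (k = (13 - 4)*(-10 + 0) = 9*(-10) = -90)
((6*k - 1*(-40)) + 134)² = ((6*(-90) - 1*(-40)) + 134)² = ((-540 + 40) + 134)² = (-500 + 134)² = (-366)² = 133956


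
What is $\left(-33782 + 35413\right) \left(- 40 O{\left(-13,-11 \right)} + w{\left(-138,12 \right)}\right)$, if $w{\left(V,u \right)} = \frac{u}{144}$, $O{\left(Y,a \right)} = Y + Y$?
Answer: $\frac{20356511}{12} \approx 1.6964 \cdot 10^{6}$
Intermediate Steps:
$O{\left(Y,a \right)} = 2 Y$
$w{\left(V,u \right)} = \frac{u}{144}$ ($w{\left(V,u \right)} = u \frac{1}{144} = \frac{u}{144}$)
$\left(-33782 + 35413\right) \left(- 40 O{\left(-13,-11 \right)} + w{\left(-138,12 \right)}\right) = \left(-33782 + 35413\right) \left(- 40 \cdot 2 \left(-13\right) + \frac{1}{144} \cdot 12\right) = 1631 \left(\left(-40\right) \left(-26\right) + \frac{1}{12}\right) = 1631 \left(1040 + \frac{1}{12}\right) = 1631 \cdot \frac{12481}{12} = \frac{20356511}{12}$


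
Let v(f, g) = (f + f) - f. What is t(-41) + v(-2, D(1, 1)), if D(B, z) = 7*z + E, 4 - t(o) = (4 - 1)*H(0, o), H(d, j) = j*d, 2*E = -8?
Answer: 2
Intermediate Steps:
E = -4 (E = (1/2)*(-8) = -4)
H(d, j) = d*j
t(o) = 4 (t(o) = 4 - (4 - 1)*0*o = 4 - 3*0 = 4 - 1*0 = 4 + 0 = 4)
D(B, z) = -4 + 7*z (D(B, z) = 7*z - 4 = -4 + 7*z)
v(f, g) = f (v(f, g) = 2*f - f = f)
t(-41) + v(-2, D(1, 1)) = 4 - 2 = 2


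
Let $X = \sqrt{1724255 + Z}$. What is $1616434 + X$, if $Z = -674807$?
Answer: $1616434 + 2 \sqrt{262362} \approx 1.6175 \cdot 10^{6}$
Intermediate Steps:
$X = 2 \sqrt{262362}$ ($X = \sqrt{1724255 - 674807} = \sqrt{1049448} = 2 \sqrt{262362} \approx 1024.4$)
$1616434 + X = 1616434 + 2 \sqrt{262362}$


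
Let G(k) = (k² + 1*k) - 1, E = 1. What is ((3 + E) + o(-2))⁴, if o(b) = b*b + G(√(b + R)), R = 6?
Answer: 28561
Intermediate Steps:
G(k) = -1 + k + k² (G(k) = (k² + k) - 1 = (k + k²) - 1 = -1 + k + k²)
o(b) = 5 + b + b² + √(6 + b) (o(b) = b*b + (-1 + √(b + 6) + (√(b + 6))²) = b² + (-1 + √(6 + b) + (√(6 + b))²) = b² + (-1 + √(6 + b) + (6 + b)) = b² + (5 + b + √(6 + b)) = 5 + b + b² + √(6 + b))
((3 + E) + o(-2))⁴ = ((3 + 1) + (5 - 2 + (-2)² + √(6 - 2)))⁴ = (4 + (5 - 2 + 4 + √4))⁴ = (4 + (5 - 2 + 4 + 2))⁴ = (4 + 9)⁴ = 13⁴ = 28561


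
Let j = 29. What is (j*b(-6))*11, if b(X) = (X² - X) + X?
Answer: 11484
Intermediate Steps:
b(X) = X²
(j*b(-6))*11 = (29*(-6)²)*11 = (29*36)*11 = 1044*11 = 11484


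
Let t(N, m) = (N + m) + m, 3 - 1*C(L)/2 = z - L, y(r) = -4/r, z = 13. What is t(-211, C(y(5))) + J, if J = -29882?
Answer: -150681/5 ≈ -30136.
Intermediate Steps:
C(L) = -20 + 2*L (C(L) = 6 - 2*(13 - L) = 6 + (-26 + 2*L) = -20 + 2*L)
t(N, m) = N + 2*m
t(-211, C(y(5))) + J = (-211 + 2*(-20 + 2*(-4/5))) - 29882 = (-211 + 2*(-20 + 2*(-4*⅕))) - 29882 = (-211 + 2*(-20 + 2*(-⅘))) - 29882 = (-211 + 2*(-20 - 8/5)) - 29882 = (-211 + 2*(-108/5)) - 29882 = (-211 - 216/5) - 29882 = -1271/5 - 29882 = -150681/5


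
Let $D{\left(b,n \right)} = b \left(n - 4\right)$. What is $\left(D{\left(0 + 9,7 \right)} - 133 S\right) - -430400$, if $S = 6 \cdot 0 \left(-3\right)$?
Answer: $430427$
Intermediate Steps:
$S = 0$ ($S = 0 \left(-3\right) = 0$)
$D{\left(b,n \right)} = b \left(-4 + n\right)$
$\left(D{\left(0 + 9,7 \right)} - 133 S\right) - -430400 = \left(\left(0 + 9\right) \left(-4 + 7\right) - 0\right) - -430400 = \left(9 \cdot 3 + 0\right) + 430400 = \left(27 + 0\right) + 430400 = 27 + 430400 = 430427$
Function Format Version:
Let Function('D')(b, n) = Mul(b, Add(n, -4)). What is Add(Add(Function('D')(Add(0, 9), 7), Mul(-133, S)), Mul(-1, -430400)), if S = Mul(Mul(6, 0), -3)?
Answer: 430427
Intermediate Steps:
S = 0 (S = Mul(0, -3) = 0)
Function('D')(b, n) = Mul(b, Add(-4, n))
Add(Add(Function('D')(Add(0, 9), 7), Mul(-133, S)), Mul(-1, -430400)) = Add(Add(Mul(Add(0, 9), Add(-4, 7)), Mul(-133, 0)), Mul(-1, -430400)) = Add(Add(Mul(9, 3), 0), 430400) = Add(Add(27, 0), 430400) = Add(27, 430400) = 430427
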